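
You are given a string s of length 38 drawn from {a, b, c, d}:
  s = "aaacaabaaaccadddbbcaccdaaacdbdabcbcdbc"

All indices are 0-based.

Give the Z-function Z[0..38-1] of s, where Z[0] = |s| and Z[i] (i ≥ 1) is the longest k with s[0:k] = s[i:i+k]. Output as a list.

Z[0]=38
i=1: fresh scan; Z[1]=2 extend→box=[1,3)
i=2: min(r-i=1, Z[1]=2)=1; Z[2]=1
i=3: fresh scan; Z[3]=0
i=4: fresh scan; Z[4]=2 extend→box=[4,6)
i=5: min(r-i=1, Z[1]=2)=1; Z[5]=1
i=6: fresh scan; Z[6]=0
i=7: fresh scan; Z[7]=4 extend→box=[7,11)
i=8: min(r-i=3, Z[1]=2)=2; Z[8]=2
i=9: min(r-i=2, Z[2]=1)=1; Z[9]=1
i=10: min(r-i=1, Z[3]=0)=0; Z[10]=0
i=11: fresh scan; Z[11]=0
i=12: fresh scan; Z[12]=1 extend→box=[12,13)
i=13: fresh scan; Z[13]=0
i=14: fresh scan; Z[14]=0
i=15: fresh scan; Z[15]=0
i=16: fresh scan; Z[16]=0
i=17: fresh scan; Z[17]=0
i=18: fresh scan; Z[18]=0
i=19: fresh scan; Z[19]=1 extend→box=[19,20)
i=20: fresh scan; Z[20]=0
i=21: fresh scan; Z[21]=0
i=22: fresh scan; Z[22]=0
i=23: fresh scan; Z[23]=4 extend→box=[23,27)
i=24: min(r-i=3, Z[1]=2)=2; Z[24]=2
i=25: min(r-i=2, Z[2]=1)=1; Z[25]=1
i=26: min(r-i=1, Z[3]=0)=0; Z[26]=0
i=27: fresh scan; Z[27]=0
i=28: fresh scan; Z[28]=0
i=29: fresh scan; Z[29]=0
i=30: fresh scan; Z[30]=1 extend→box=[30,31)
i=31: fresh scan; Z[31]=0
i=32: fresh scan; Z[32]=0
i=33: fresh scan; Z[33]=0
i=34: fresh scan; Z[34]=0
i=35: fresh scan; Z[35]=0
i=36: fresh scan; Z[36]=0
i=37: fresh scan; Z[37]=0

[38, 2, 1, 0, 2, 1, 0, 4, 2, 1, 0, 0, 1, 0, 0, 0, 0, 0, 0, 1, 0, 0, 0, 4, 2, 1, 0, 0, 0, 0, 1, 0, 0, 0, 0, 0, 0, 0]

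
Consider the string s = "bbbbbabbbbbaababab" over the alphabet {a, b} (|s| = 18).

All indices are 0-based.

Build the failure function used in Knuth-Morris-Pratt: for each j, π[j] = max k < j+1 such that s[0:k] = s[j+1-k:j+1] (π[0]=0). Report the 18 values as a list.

π[0] = 0
j=1 s[j]='b': π[1]=1 (border 'b')
j=2 s[j]='b': π[2]=2 (border 'bb')
j=3 s[j]='b': π[3]=3 (border 'bbb')
j=4 s[j]='b': π[4]=4 (border 'bbbb')
j=5 s[j]='a': k: 4→3→2→1→0; π[5]=0 (border '')
j=6 s[j]='b': π[6]=1 (border 'b')
j=7 s[j]='b': π[7]=2 (border 'bb')
j=8 s[j]='b': π[8]=3 (border 'bbb')
j=9 s[j]='b': π[9]=4 (border 'bbbb')
j=10 s[j]='b': π[10]=5 (border 'bbbbb')
j=11 s[j]='a': π[11]=6 (border 'bbbbba')
j=12 s[j]='a': k: 6→0; π[12]=0 (border '')
j=13 s[j]='b': π[13]=1 (border 'b')
j=14 s[j]='a': k: 1→0; π[14]=0 (border '')
j=15 s[j]='b': π[15]=1 (border 'b')
j=16 s[j]='a': k: 1→0; π[16]=0 (border '')
j=17 s[j]='b': π[17]=1 (border 'b')

[0, 1, 2, 3, 4, 0, 1, 2, 3, 4, 5, 6, 0, 1, 0, 1, 0, 1]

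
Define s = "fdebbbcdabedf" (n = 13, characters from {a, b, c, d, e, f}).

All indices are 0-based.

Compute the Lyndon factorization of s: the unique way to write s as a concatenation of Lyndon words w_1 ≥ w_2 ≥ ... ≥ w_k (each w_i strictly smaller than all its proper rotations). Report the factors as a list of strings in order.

["f", "de", "bbbcd", "abedf"]

emit factor 1: 'f' (i=0, period=1)
emit factor 2: 'de' (i=1, period=2)
emit factor 3: 'bbbcd' (i=3, period=5)
emit factor 4: 'abedf' (i=8, period=5)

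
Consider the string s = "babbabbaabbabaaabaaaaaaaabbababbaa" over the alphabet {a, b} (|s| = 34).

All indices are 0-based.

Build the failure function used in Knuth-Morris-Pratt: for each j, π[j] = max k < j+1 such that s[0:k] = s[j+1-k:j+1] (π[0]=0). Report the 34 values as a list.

[0, 0, 1, 1, 2, 3, 4, 5, 0, 1, 1, 2, 3, 2, 0, 0, 1, 2, 0, 0, 0, 0, 0, 0, 0, 1, 1, 2, 3, 2, 3, 4, 5, 0]

π[0] = 0
j=1 s[j]='a': π[1]=0 (border '')
j=2 s[j]='b': π[2]=1 (border 'b')
j=3 s[j]='b': k: 1→0; π[3]=1 (border 'b')
j=4 s[j]='a': π[4]=2 (border 'ba')
j=5 s[j]='b': π[5]=3 (border 'bab')
j=6 s[j]='b': π[6]=4 (border 'babb')
j=7 s[j]='a': π[7]=5 (border 'babba')
j=8 s[j]='a': k: 5→2→0; π[8]=0 (border '')
j=9 s[j]='b': π[9]=1 (border 'b')
j=10 s[j]='b': k: 1→0; π[10]=1 (border 'b')
j=11 s[j]='a': π[11]=2 (border 'ba')
j=12 s[j]='b': π[12]=3 (border 'bab')
j=13 s[j]='a': k: 3→1; π[13]=2 (border 'ba')
j=14 s[j]='a': k: 2→0; π[14]=0 (border '')
j=15 s[j]='a': π[15]=0 (border '')
j=16 s[j]='b': π[16]=1 (border 'b')
j=17 s[j]='a': π[17]=2 (border 'ba')
j=18 s[j]='a': k: 2→0; π[18]=0 (border '')
j=19 s[j]='a': π[19]=0 (border '')
j=20 s[j]='a': π[20]=0 (border '')
j=21 s[j]='a': π[21]=0 (border '')
j=22 s[j]='a': π[22]=0 (border '')
j=23 s[j]='a': π[23]=0 (border '')
j=24 s[j]='a': π[24]=0 (border '')
j=25 s[j]='b': π[25]=1 (border 'b')
j=26 s[j]='b': k: 1→0; π[26]=1 (border 'b')
j=27 s[j]='a': π[27]=2 (border 'ba')
j=28 s[j]='b': π[28]=3 (border 'bab')
j=29 s[j]='a': k: 3→1; π[29]=2 (border 'ba')
j=30 s[j]='b': π[30]=3 (border 'bab')
j=31 s[j]='b': π[31]=4 (border 'babb')
j=32 s[j]='a': π[32]=5 (border 'babba')
j=33 s[j]='a': k: 5→2→0; π[33]=0 (border '')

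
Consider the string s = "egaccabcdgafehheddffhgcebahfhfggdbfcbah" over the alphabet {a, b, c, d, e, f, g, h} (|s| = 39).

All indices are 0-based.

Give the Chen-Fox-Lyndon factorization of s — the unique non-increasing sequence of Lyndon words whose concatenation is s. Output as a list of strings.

emit factor 1: 'eg' (i=0, period=2)
emit factor 2: 'acc' (i=2, period=3)
emit factor 3: 'abcdgafehheddffhgcebahfhfggdbfcbah' (i=5, period=34)

["eg", "acc", "abcdgafehheddffhgcebahfhfggdbfcbah"]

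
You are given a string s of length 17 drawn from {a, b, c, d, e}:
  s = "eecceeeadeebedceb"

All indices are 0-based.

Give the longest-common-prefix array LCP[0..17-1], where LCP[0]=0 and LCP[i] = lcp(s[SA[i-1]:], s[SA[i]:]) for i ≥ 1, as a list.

rank→(start, suffix):
  0 → (7, 'adeebedceb')
  1 → (16, 'b')
  2 → (11, 'bedceb')
  3 → (2, 'cceeeadeebedceb')
  4 → (14, 'ceb')
  5 → (3, 'ceeeadeebedceb')
  6 → (13, 'dceb')
  7 → (8, 'deebedceb')
  8 → (6, 'eadeebedceb')
  9 → (15, 'eb')
  10 → (10, 'ebedceb')
  11 → (1, 'ecceeeadeebedceb')
  12 → (12, 'edceb')
  13 → (5, 'eeadeebedceb')
  14 → (9, 'eebedceb')
  15 → (0, 'eecceeeadeebedceb')
  16 → (4, 'eeeadeebedceb')

SA = [7, 16, 11, 2, 14, 3, 13, 8, 6, 15, 10, 1, 12, 5, 9, 0, 4]
i: (SA[i-1],SA[i]) lcp shared
  1: (7,16) 0 ''
  2: (16,11) 1 'b'
  3: (11,2) 0 ''
  4: (2,14) 1 'c'
  5: (14,3) 2 'ce'
  6: (3,13) 0 ''
  7: (13,8) 1 'd'
  8: (8,6) 0 ''
  9: (6,15) 1 'e'
  10: (15,10) 2 'eb'
  11: (10,1) 1 'e'
  12: (1,12) 1 'e'
  13: (12,5) 1 'e'
  14: (5,9) 2 'ee'
  15: (9,0) 2 'ee'
  16: (0,4) 2 'ee'

[0, 0, 1, 0, 1, 2, 0, 1, 0, 1, 2, 1, 1, 1, 2, 2, 2]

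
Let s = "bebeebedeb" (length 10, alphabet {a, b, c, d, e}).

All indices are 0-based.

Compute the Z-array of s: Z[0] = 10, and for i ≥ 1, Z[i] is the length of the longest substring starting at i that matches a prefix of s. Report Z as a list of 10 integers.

[10, 0, 2, 0, 0, 2, 0, 0, 0, 1]

Z[0]=10
i=1: fresh scan; Z[1]=0
i=2: fresh scan; Z[2]=2 scan→box=[2,4)
i=3: min(r-i=1, Z[1]=0)=0; Z[3]=0
i=4: fresh scan; Z[4]=0
i=5: fresh scan; Z[5]=2 scan→box=[5,7)
i=6: min(r-i=1, Z[1]=0)=0; Z[6]=0
i=7: fresh scan; Z[7]=0
i=8: fresh scan; Z[8]=0
i=9: fresh scan; Z[9]=1 scan→box=[9,10)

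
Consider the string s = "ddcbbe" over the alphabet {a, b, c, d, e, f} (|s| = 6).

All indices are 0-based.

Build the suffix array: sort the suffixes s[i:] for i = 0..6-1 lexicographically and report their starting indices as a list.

[3, 4, 2, 1, 0, 5]

sorted suffixes:
  #0 SA[0]=3  'bbe'
  #1 SA[1]=4  'be'
  #2 SA[2]=2  'cbbe'
  #3 SA[3]=1  'dcbbe'
  #4 SA[4]=0  'ddcbbe'
  #5 SA[5]=5  'e'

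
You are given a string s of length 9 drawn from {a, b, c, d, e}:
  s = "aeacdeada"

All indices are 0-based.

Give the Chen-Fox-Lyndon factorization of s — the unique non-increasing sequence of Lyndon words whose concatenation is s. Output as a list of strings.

emit factor 1: 'ae' (i=0, period=2)
emit factor 2: 'acdead' (i=2, period=6)
emit factor 3: 'a' (i=8, period=1)

["ae", "acdead", "a"]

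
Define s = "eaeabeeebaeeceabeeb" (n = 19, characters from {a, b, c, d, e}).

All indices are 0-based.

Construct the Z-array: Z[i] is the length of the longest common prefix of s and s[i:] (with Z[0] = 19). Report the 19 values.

[19, 0, 2, 0, 0, 1, 1, 1, 0, 0, 1, 1, 0, 2, 0, 0, 1, 1, 0]

Z[0]=19
i=1: i≥r, start 0; Z[1]=0
i=2: i≥r, start 0; Z[2]=2 grow→box=[2,4)
i=3: min(r-i=1, Z[1]=0)=0; Z[3]=0
i=4: i≥r, start 0; Z[4]=0
i=5: i≥r, start 0; Z[5]=1 grow→box=[5,6)
i=6: i≥r, start 0; Z[6]=1 grow→box=[6,7)
i=7: i≥r, start 0; Z[7]=1 grow→box=[7,8)
i=8: i≥r, start 0; Z[8]=0
i=9: i≥r, start 0; Z[9]=0
i=10: i≥r, start 0; Z[10]=1 grow→box=[10,11)
i=11: i≥r, start 0; Z[11]=1 grow→box=[11,12)
i=12: i≥r, start 0; Z[12]=0
i=13: i≥r, start 0; Z[13]=2 grow→box=[13,15)
i=14: min(r-i=1, Z[1]=0)=0; Z[14]=0
i=15: i≥r, start 0; Z[15]=0
i=16: i≥r, start 0; Z[16]=1 grow→box=[16,17)
i=17: i≥r, start 0; Z[17]=1 grow→box=[17,18)
i=18: i≥r, start 0; Z[18]=0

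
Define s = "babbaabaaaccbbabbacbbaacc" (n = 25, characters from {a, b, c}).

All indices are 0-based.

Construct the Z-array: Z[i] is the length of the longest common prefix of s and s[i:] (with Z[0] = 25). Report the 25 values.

[25, 0, 1, 2, 0, 0, 2, 0, 0, 0, 0, 0, 1, 5, 0, 1, 2, 0, 0, 1, 2, 0, 0, 0, 0]

Z[0]=25
i=1: outside box; Z[1]=0
i=2: outside box; Z[2]=1 scan→box=[2,3)
i=3: outside box; Z[3]=2 scan→box=[3,5)
i=4: min(r-i=1, Z[1]=0)=0; Z[4]=0
i=5: outside box; Z[5]=0
i=6: outside box; Z[6]=2 scan→box=[6,8)
i=7: min(r-i=1, Z[1]=0)=0; Z[7]=0
i=8: outside box; Z[8]=0
i=9: outside box; Z[9]=0
i=10: outside box; Z[10]=0
i=11: outside box; Z[11]=0
i=12: outside box; Z[12]=1 scan→box=[12,13)
i=13: outside box; Z[13]=5 scan→box=[13,18)
i=14: min(r-i=4, Z[1]=0)=0; Z[14]=0
i=15: min(r-i=3, Z[2]=1)=1; Z[15]=1
i=16: min(r-i=2, Z[3]=2)=2; Z[16]=2
i=17: min(r-i=1, Z[4]=0)=0; Z[17]=0
i=18: outside box; Z[18]=0
i=19: outside box; Z[19]=1 scan→box=[19,20)
i=20: outside box; Z[20]=2 scan→box=[20,22)
i=21: min(r-i=1, Z[1]=0)=0; Z[21]=0
i=22: outside box; Z[22]=0
i=23: outside box; Z[23]=0
i=24: outside box; Z[24]=0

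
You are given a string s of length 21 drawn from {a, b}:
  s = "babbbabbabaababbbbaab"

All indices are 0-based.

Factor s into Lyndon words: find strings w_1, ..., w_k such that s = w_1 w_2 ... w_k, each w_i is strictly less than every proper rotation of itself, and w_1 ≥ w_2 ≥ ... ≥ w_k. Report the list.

emit factor 1: 'b' (i=0, period=1)
emit factor 2: 'abbb' (i=1, period=4)
emit factor 3: 'abb' (i=5, period=3)
emit factor 4: 'ab' (i=8, period=2)
emit factor 5: 'aababbbb' (i=10, period=8)
emit factor 6: 'aab' (i=18, period=3)

["b", "abbb", "abb", "ab", "aababbbb", "aab"]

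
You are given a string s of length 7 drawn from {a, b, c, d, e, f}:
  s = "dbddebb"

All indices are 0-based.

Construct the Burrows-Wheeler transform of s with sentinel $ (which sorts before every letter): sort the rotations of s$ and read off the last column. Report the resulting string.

rank  rotation  last
    0  $dbddebb  b
    1  b$dbddeb  b
    2  bb$dbdde  e
    3  bddebb$d  d
    4  dbddebb$  $
    5  ddebb$db  b
    6  debb$dbd  d
    7  ebb$dbdd  d

bbed$bdd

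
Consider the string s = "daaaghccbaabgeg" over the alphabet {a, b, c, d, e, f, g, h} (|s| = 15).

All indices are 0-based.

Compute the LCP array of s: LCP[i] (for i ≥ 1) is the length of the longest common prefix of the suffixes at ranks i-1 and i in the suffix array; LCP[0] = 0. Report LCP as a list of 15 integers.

sorted suffixes:
  #0 SA[0]=1  'aaaghccbaabgeg'
  #1 SA[1]=9  'aabgeg'
  #2 SA[2]=2  'aaghccbaabgeg'
  #3 SA[3]=10  'abgeg'
  #4 SA[4]=3  'aghccbaabgeg'
  #5 SA[5]=8  'baabgeg'
  #6 SA[6]=11  'bgeg'
  #7 SA[7]=7  'cbaabgeg'
  #8 SA[8]=6  'ccbaabgeg'
  #9 SA[9]=0  'daaaghccbaabgeg'
  #10 SA[10]=13  'eg'
  #11 SA[11]=14  'g'
  #12 SA[12]=12  'geg'
  #13 SA[13]=4  'ghccbaabgeg'
  #14 SA[14]=5  'hccbaabgeg'

SA = [1, 9, 2, 10, 3, 8, 11, 7, 6, 0, 13, 14, 12, 4, 5]
i: (SA[i-1],SA[i]) lcp shared
  1: (1,9) 2 'aa'
  2: (9,2) 2 'aa'
  3: (2,10) 1 'a'
  4: (10,3) 1 'a'
  5: (3,8) 0 ''
  6: (8,11) 1 'b'
  7: (11,7) 0 ''
  8: (7,6) 1 'c'
  9: (6,0) 0 ''
  10: (0,13) 0 ''
  11: (13,14) 0 ''
  12: (14,12) 1 'g'
  13: (12,4) 1 'g'
  14: (4,5) 0 ''

[0, 2, 2, 1, 1, 0, 1, 0, 1, 0, 0, 0, 1, 1, 0]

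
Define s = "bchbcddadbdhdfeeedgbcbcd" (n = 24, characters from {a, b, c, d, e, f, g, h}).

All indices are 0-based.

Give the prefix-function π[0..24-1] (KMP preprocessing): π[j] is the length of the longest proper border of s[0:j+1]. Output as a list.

π[0] = 0
j=1 s[j]='c': π[1]=0 (border '')
j=2 s[j]='h': π[2]=0 (border '')
j=3 s[j]='b': π[3]=1 (border 'b')
j=4 s[j]='c': π[4]=2 (border 'bc')
j=5 s[j]='d': k: 2→0; π[5]=0 (border '')
j=6 s[j]='d': π[6]=0 (border '')
j=7 s[j]='a': π[7]=0 (border '')
j=8 s[j]='d': π[8]=0 (border '')
j=9 s[j]='b': π[9]=1 (border 'b')
j=10 s[j]='d': k: 1→0; π[10]=0 (border '')
j=11 s[j]='h': π[11]=0 (border '')
j=12 s[j]='d': π[12]=0 (border '')
j=13 s[j]='f': π[13]=0 (border '')
j=14 s[j]='e': π[14]=0 (border '')
j=15 s[j]='e': π[15]=0 (border '')
j=16 s[j]='e': π[16]=0 (border '')
j=17 s[j]='d': π[17]=0 (border '')
j=18 s[j]='g': π[18]=0 (border '')
j=19 s[j]='b': π[19]=1 (border 'b')
j=20 s[j]='c': π[20]=2 (border 'bc')
j=21 s[j]='b': k: 2→0; π[21]=1 (border 'b')
j=22 s[j]='c': π[22]=2 (border 'bc')
j=23 s[j]='d': k: 2→0; π[23]=0 (border '')

[0, 0, 0, 1, 2, 0, 0, 0, 0, 1, 0, 0, 0, 0, 0, 0, 0, 0, 0, 1, 2, 1, 2, 0]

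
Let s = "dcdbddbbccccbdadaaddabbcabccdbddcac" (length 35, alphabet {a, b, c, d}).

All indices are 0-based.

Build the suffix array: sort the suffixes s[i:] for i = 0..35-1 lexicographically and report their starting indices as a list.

sorted suffixes:
  #0 SA[0]=16  'aaddabbcabccdbddcac'
  #1 SA[1]=20  'abbcabccdbddcac'
  #2 SA[2]=24  'abccdbddcac'
  #3 SA[3]=33  'ac'
  #4 SA[4]=14  'adaaddabbcabccdbddcac'
  #5 SA[5]=17  'addabbcabccdbddcac'
  #6 SA[6]=21  'bbcabccdbddcac'
  #7 SA[7]=6  'bbccccbdadaaddabbcabccdbddcac'
  #8 SA[8]=22  'bcabccdbddcac'
  #9 SA[9]=7  'bccccbdadaaddabbcabccdbddcac'
  #10 SA[10]=25  'bccdbddcac'
  #11 SA[11]=12  'bdadaaddabbcabccdbddcac'
  #12 SA[12]=3  'bddbbccccbdadaaddabbcabccdbddcac'
  #13 SA[13]=29  'bddcac'
  #14 SA[14]=34  'c'
  #15 SA[15]=23  'cabccdbddcac'
  #16 SA[16]=32  'cac'
  #17 SA[17]=11  'cbdadaaddabbcabccdbddcac'
  #18 SA[18]=10  'ccbdadaaddabbcabccdbddcac'
  #19 SA[19]=9  'cccbdadaaddabbcabccdbddcac'
  #20 SA[20]=8  'ccccbdadaaddabbcabccdbddcac'
  #21 SA[21]=26  'ccdbddcac'
  #22 SA[22]=1  'cdbddbbccccbdadaaddabbcabccdbddcac'
  #23 SA[23]=27  'cdbddcac'
  #24 SA[24]=15  'daaddabbcabccdbddcac'
  #25 SA[25]=19  'dabbcabccdbddcac'
  #26 SA[26]=13  'dadaaddabbcabccdbddcac'
  #27 SA[27]=5  'dbbccccbdadaaddabbcabccdbddcac'
  #28 SA[28]=2  'dbddbbccccbdadaaddabbcabccdbddcac'
  #29 SA[29]=28  'dbddcac'
  #30 SA[30]=31  'dcac'
  #31 SA[31]=0  'dcdbddbbccccbdadaaddabbcabccdbddcac'
  #32 SA[32]=18  'ddabbcabccdbddcac'
  #33 SA[33]=4  'ddbbccccbdadaaddabbcabccdbddcac'
  #34 SA[34]=30  'ddcac'

[16, 20, 24, 33, 14, 17, 21, 6, 22, 7, 25, 12, 3, 29, 34, 23, 32, 11, 10, 9, 8, 26, 1, 27, 15, 19, 13, 5, 2, 28, 31, 0, 18, 4, 30]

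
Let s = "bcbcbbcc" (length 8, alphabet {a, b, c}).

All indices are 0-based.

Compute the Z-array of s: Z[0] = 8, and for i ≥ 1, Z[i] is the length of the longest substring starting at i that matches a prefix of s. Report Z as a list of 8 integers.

Z[0]=8
i=1: i≥r, start 0; Z[1]=0
i=2: i≥r, start 0; Z[2]=3 extend→box=[2,5)
i=3: min(r-i=2, Z[1]=0)=0; Z[3]=0
i=4: min(r-i=1, Z[2]=3)=1; Z[4]=1
i=5: i≥r, start 0; Z[5]=2 extend→box=[5,7)
i=6: min(r-i=1, Z[1]=0)=0; Z[6]=0
i=7: i≥r, start 0; Z[7]=0

[8, 0, 3, 0, 1, 2, 0, 0]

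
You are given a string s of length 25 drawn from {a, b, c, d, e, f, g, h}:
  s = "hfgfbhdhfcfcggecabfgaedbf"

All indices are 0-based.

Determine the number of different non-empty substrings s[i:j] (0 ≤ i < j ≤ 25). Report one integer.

rank | idx | suffix
   0 |  16 | abfgaedbf
   1 |  20 | aedbf
   2 |  23 | bf
   3 |  17 | bfgaedbf
   4 |   4 | bhdhfcfcggecabfgaedbf
   5 |  15 | cabfgaedbf
   6 |   9 | cfcggecabfgaedbf
   7 |  11 | cggecabfgaedbf
   8 |  22 | dbf
   9 |   6 | dhfcfcggecabfgaedbf
  10 |  14 | ecabfgaedbf
  11 |  21 | edbf
  12 |  24 | f
  13 |   3 | fbhdhfcfcggecabfgaedbf
  14 |   8 | fcfcggecabfgaedbf
  15 |  10 | fcggecabfgaedbf
  16 |  18 | fgaedbf
  17 |   1 | fgfbhdhfcfcggecabfgaedbf
  18 |  19 | gaedbf
  19 |  13 | gecabfgaedbf
  20 |   2 | gfbhdhfcfcggecabfgaedbf
  21 |  12 | ggecabfgaedbf
  22 |   5 | hdhfcfcggecabfgaedbf
  23 |   7 | hfcfcggecabfgaedbf
  24 |   0 | hfgfbhdhfcfcggecabfgaedbf

SA = [16, 20, 23, 17, 4, 15, 9, 11, 22, 6, 14, 21, 24, 3, 8, 10, 18, 1, 19, 13, 2, 12, 5, 7, 0]
[i] adj suffixes → lcp
  [1] 16/20 → 1 ('a')
  [2] 20/23 → 0 ('')
  [3] 23/17 → 2 ('bf')
  [4] 17/4 → 1 ('b')
  [5] 4/15 → 0 ('')
  [6] 15/9 → 1 ('c')
  [7] 9/11 → 1 ('c')
  [8] 11/22 → 0 ('')
  [9] 22/6 → 1 ('d')
  [10] 6/14 → 0 ('')
  [11] 14/21 → 1 ('e')
  [12] 21/24 → 0 ('')
  [13] 24/3 → 1 ('f')
  [14] 3/8 → 1 ('f')
  [15] 8/10 → 2 ('fc')
  [16] 10/18 → 1 ('f')
  [17] 18/1 → 2 ('fg')
  [18] 1/19 → 0 ('')
  [19] 19/13 → 1 ('g')
  [20] 13/2 → 1 ('g')
  [21] 2/12 → 1 ('g')
  [22] 12/5 → 0 ('')
  [23] 5/7 → 1 ('h')
  [24] 7/0 → 2 ('hf')

n(n+1)/2 = 25·26/2 = 325
Σ LCP = 0 + 1 + 0 + 2 + 1 + 0 + 1 + 1 + 0 + 1 + 0 + 1 + 0 + 1 + 1 + 2 + 1 + 2 + 0 + 1 + 1 + 1 + 0 + 1 + 2 = 21
distinct = 325 − 21 = 304

304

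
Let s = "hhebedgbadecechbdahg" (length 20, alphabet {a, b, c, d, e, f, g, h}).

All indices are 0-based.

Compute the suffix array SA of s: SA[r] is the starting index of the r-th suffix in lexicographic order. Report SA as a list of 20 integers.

rank→(start, suffix):
  0 → (8, 'adecechbdahg')
  1 → (17, 'ahg')
  2 → (7, 'badecechbdahg')
  3 → (15, 'bdahg')
  4 → (3, 'bedgbadecechbdahg')
  5 → (11, 'cechbdahg')
  6 → (13, 'chbdahg')
  7 → (16, 'dahg')
  8 → (9, 'decechbdahg')
  9 → (5, 'dgbadecechbdahg')
  10 → (2, 'ebedgbadecechbdahg')
  11 → (10, 'ecechbdahg')
  12 → (12, 'echbdahg')
  13 → (4, 'edgbadecechbdahg')
  14 → (19, 'g')
  15 → (6, 'gbadecechbdahg')
  16 → (14, 'hbdahg')
  17 → (1, 'hebedgbadecechbdahg')
  18 → (18, 'hg')
  19 → (0, 'hhebedgbadecechbdahg')

[8, 17, 7, 15, 3, 11, 13, 16, 9, 5, 2, 10, 12, 4, 19, 6, 14, 1, 18, 0]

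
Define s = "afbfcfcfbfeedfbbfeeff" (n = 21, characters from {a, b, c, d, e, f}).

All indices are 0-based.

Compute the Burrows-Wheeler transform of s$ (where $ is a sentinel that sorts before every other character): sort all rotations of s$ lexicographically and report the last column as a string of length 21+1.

f$fffbffeeffefdaccbbbe

rank  rotation                last
    0  $afbfcfcfbfeedfbbfeeff  f
    1  afbfcfcfbfeedfbbfeeff$  $
    2  bbfeeff$afbfcfcfbfeedf  f
    3  bfcfcfbfeedfbbfeeff$af  f
    4  bfeedfbbfeeff$afbfcfcf  f
    5  bfeeff$afbfcfcfbfeedfb  b
    6  cfbfeedfbbfeeff$afbfcf  f
    7  cfcfbfeedfbbfeeff$afbf  f
    8  dfbbfeeff$afbfcfcfbfee  e
    9  edfbbfeeff$afbfcfcfbfe  e
   10  eedfbbfeeff$afbfcfcfbf  f
   11  eeff$afbfcfcfbfeedfbbf  f
   12  eff$afbfcfcfbfeedfbbfe  e
   13  f$afbfcfcfbfeedfbbfeef  f
   14  fbbfeeff$afbfcfcfbfeed  d
   15  fbfcfcfbfeedfbbfeeff$a  a
   16  fbfeedfbbfeeff$afbfcfc  c
   17  fcfbfeedfbbfeeff$afbfc  c
   18  fcfcfbfeedfbbfeeff$afb  b
   19  feedfbbfeeff$afbfcfcfb  b
   20  feeff$afbfcfcfbfeedfbb  b
   21  ff$afbfcfcfbfeedfbbfee  e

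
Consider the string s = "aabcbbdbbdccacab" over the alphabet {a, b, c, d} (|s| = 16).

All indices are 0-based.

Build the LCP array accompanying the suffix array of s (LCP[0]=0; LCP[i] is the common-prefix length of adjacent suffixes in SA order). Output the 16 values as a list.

rank→(start, suffix):
  0 → (0, 'aabcbbdbbdccacab')
  1 → (14, 'ab')
  2 → (1, 'abcbbdbbdccacab')
  3 → (12, 'acab')
  4 → (15, 'b')
  5 → (4, 'bbdbbdccacab')
  6 → (7, 'bbdccacab')
  7 → (2, 'bcbbdbbdccacab')
  8 → (5, 'bdbbdccacab')
  9 → (8, 'bdccacab')
  10 → (13, 'cab')
  11 → (11, 'cacab')
  12 → (3, 'cbbdbbdccacab')
  13 → (10, 'ccacab')
  14 → (6, 'dbbdccacab')
  15 → (9, 'dccacab')

SA = [0, 14, 1, 12, 15, 4, 7, 2, 5, 8, 13, 11, 3, 10, 6, 9]
rank  pair      lcp
   1  s[0:],s[14:]  1  'a'
   2  s[14:],s[1:]  2  'ab'
   3  s[1:],s[12:]  1  'a'
   4  s[12:],s[15:]  0  ''
   5  s[15:],s[4:]  1  'b'
   6  s[4:],s[7:]  3  'bbd'
   7  s[7:],s[2:]  1  'b'
   8  s[2:],s[5:]  1  'b'
   9  s[5:],s[8:]  2  'bd'
  10  s[8:],s[13:]  0  ''
  11  s[13:],s[11:]  2  'ca'
  12  s[11:],s[3:]  1  'c'
  13  s[3:],s[10:]  1  'c'
  14  s[10:],s[6:]  0  ''
  15  s[6:],s[9:]  1  'd'

[0, 1, 2, 1, 0, 1, 3, 1, 1, 2, 0, 2, 1, 1, 0, 1]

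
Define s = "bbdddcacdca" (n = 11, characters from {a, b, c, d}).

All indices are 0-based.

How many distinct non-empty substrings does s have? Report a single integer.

sorted suffixes:
  #0 SA[0]=10  'a'
  #1 SA[1]=6  'acdca'
  #2 SA[2]=0  'bbdddcacdca'
  #3 SA[3]=1  'bdddcacdca'
  #4 SA[4]=9  'ca'
  #5 SA[5]=5  'cacdca'
  #6 SA[6]=7  'cdca'
  #7 SA[7]=8  'dca'
  #8 SA[8]=4  'dcacdca'
  #9 SA[9]=3  'ddcacdca'
  #10 SA[10]=2  'dddcacdca'

SA = [10, 6, 0, 1, 9, 5, 7, 8, 4, 3, 2]
i: (SA[i-1],SA[i]) lcp shared
  1: (10,6) 1 'a'
  2: (6,0) 0 ''
  3: (0,1) 1 'b'
  4: (1,9) 0 ''
  5: (9,5) 2 'ca'
  6: (5,7) 1 'c'
  7: (7,8) 0 ''
  8: (8,4) 3 'dca'
  9: (4,3) 1 'd'
  10: (3,2) 2 'dd'

n(n+1)/2 = 11·12/2 = 66
Σ LCP = 0 + 1 + 0 + 1 + 0 + 2 + 1 + 0 + 3 + 1 + 2 = 11
distinct = 66 − 11 = 55

55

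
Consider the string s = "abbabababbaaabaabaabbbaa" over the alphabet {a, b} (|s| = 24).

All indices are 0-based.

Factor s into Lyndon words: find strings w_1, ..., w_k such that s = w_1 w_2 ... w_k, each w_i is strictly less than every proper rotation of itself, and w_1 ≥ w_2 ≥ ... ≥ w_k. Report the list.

emit factor 1: 'abb' (i=0, period=3)
emit factor 2: 'abababb' (i=3, period=7)
emit factor 3: 'aaabaabaabbb' (i=10, period=12)
emit factor 4: 'a' (i=22, period=1)
emit factor 5: 'a' (i=23, period=1)

["abb", "abababb", "aaabaabaabbb", "a", "a"]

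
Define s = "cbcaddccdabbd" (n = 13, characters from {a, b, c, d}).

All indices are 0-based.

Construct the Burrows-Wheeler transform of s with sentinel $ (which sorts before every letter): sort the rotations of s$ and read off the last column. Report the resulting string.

rank  rotation        last
    0  $cbcaddccdabbd  d
    1  abbd$cbcaddccd  d
    2  addccdabbd$cbc  c
    3  bbd$cbcaddccda  a
    4  bcaddccdabbd$c  c
    5  bd$cbcaddccdab  b
    6  caddccdabbd$cb  b
    7  cbcaddccdabbd$  $
    8  ccdabbd$cbcadd  d
    9  cdabbd$cbcaddc  c
   10  d$cbcaddccdabb  b
   11  dabbd$cbcaddcc  c
   12  dccdabbd$cbcad  d
   13  ddccdabbd$cbca  a

ddcacbb$dcbcda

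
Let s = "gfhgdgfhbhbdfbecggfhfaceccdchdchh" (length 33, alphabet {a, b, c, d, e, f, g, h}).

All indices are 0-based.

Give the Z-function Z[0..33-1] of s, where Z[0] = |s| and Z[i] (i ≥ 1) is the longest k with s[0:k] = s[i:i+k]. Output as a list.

Z[0]=33
i=1: i≥r, start 0; Z[1]=0
i=2: i≥r, start 0; Z[2]=0
i=3: i≥r, start 0; Z[3]=1 scan→box=[3,4)
i=4: i≥r, start 0; Z[4]=0
i=5: i≥r, start 0; Z[5]=3 scan→box=[5,8)
i=6: min(r-i=2, Z[1]=0)=0; Z[6]=0
i=7: min(r-i=1, Z[2]=0)=0; Z[7]=0
i=8: i≥r, start 0; Z[8]=0
i=9: i≥r, start 0; Z[9]=0
i=10: i≥r, start 0; Z[10]=0
i=11: i≥r, start 0; Z[11]=0
i=12: i≥r, start 0; Z[12]=0
i=13: i≥r, start 0; Z[13]=0
i=14: i≥r, start 0; Z[14]=0
i=15: i≥r, start 0; Z[15]=0
i=16: i≥r, start 0; Z[16]=1 scan→box=[16,17)
i=17: i≥r, start 0; Z[17]=3 scan→box=[17,20)
i=18: min(r-i=2, Z[1]=0)=0; Z[18]=0
i=19: min(r-i=1, Z[2]=0)=0; Z[19]=0
i=20: i≥r, start 0; Z[20]=0
i=21: i≥r, start 0; Z[21]=0
i=22: i≥r, start 0; Z[22]=0
i=23: i≥r, start 0; Z[23]=0
i=24: i≥r, start 0; Z[24]=0
i=25: i≥r, start 0; Z[25]=0
i=26: i≥r, start 0; Z[26]=0
i=27: i≥r, start 0; Z[27]=0
i=28: i≥r, start 0; Z[28]=0
i=29: i≥r, start 0; Z[29]=0
i=30: i≥r, start 0; Z[30]=0
i=31: i≥r, start 0; Z[31]=0
i=32: i≥r, start 0; Z[32]=0

[33, 0, 0, 1, 0, 3, 0, 0, 0, 0, 0, 0, 0, 0, 0, 0, 1, 3, 0, 0, 0, 0, 0, 0, 0, 0, 0, 0, 0, 0, 0, 0, 0]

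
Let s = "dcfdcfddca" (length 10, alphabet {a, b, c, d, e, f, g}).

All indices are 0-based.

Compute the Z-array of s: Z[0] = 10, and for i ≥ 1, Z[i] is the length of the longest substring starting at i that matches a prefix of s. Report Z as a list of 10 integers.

[10, 0, 0, 4, 0, 0, 1, 2, 0, 0]

Z[0]=10
i=1: fresh scan; Z[1]=0
i=2: fresh scan; Z[2]=0
i=3: fresh scan; Z[3]=4 extend→box=[3,7)
i=4: min(r-i=3, Z[1]=0)=0; Z[4]=0
i=5: min(r-i=2, Z[2]=0)=0; Z[5]=0
i=6: min(r-i=1, Z[3]=4)=1; Z[6]=1
i=7: fresh scan; Z[7]=2 extend→box=[7,9)
i=8: min(r-i=1, Z[1]=0)=0; Z[8]=0
i=9: fresh scan; Z[9]=0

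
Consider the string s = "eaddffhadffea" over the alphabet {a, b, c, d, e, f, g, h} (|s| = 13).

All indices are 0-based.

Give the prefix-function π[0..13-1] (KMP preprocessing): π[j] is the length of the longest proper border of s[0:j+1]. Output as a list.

[0, 0, 0, 0, 0, 0, 0, 0, 0, 0, 0, 1, 2]

π[0] = 0
j=1 s[j]='a': π[1]=0 (border '')
j=2 s[j]='d': π[2]=0 (border '')
j=3 s[j]='d': π[3]=0 (border '')
j=4 s[j]='f': π[4]=0 (border '')
j=5 s[j]='f': π[5]=0 (border '')
j=6 s[j]='h': π[6]=0 (border '')
j=7 s[j]='a': π[7]=0 (border '')
j=8 s[j]='d': π[8]=0 (border '')
j=9 s[j]='f': π[9]=0 (border '')
j=10 s[j]='f': π[10]=0 (border '')
j=11 s[j]='e': π[11]=1 (border 'e')
j=12 s[j]='a': π[12]=2 (border 'ea')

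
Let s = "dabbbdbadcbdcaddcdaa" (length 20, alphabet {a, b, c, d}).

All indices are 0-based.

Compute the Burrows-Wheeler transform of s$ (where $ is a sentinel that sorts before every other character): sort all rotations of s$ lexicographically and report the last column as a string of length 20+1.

aaddbcdabbcdddc$bbada

rank  rotation               last
    0  $dabbbdbadcbdcaddcdaa  a
    1  a$dabbbdbadcbdcaddcda  a
    2  aa$dabbbdbadcbdcaddcd  d
    3  abbbdbadcbdcaddcdaa$d  d
    4  adcbdcaddcdaa$dabbbdb  b
    5  addcdaa$dabbbdbadcbdc  c
    6  badcbdcaddcdaa$dabbbd  d
    7  bbbdbadcbdcaddcdaa$da  a
    8  bbdbadcbdcaddcdaa$dab  b
    9  bdbadcbdcaddcdaa$dabb  b
   10  bdcaddcdaa$dabbbdbadc  c
   11  caddcdaa$dabbbdbadcbd  d
   12  cbdcaddcdaa$dabbbdbad  d
   13  cdaa$dabbbdbadcbdcadd  d
   14  daa$dabbbdbadcbdcaddc  c
   15  dabbbdbadcbdcaddcdaa$  $
   16  dbadcbdcaddcdaa$dabbb  b
   17  dcaddcdaa$dabbbdbadcb  b
   18  dcbdcaddcdaa$dabbbdba  a
   19  dcdaa$dabbbdbadcbdcad  d
   20  ddcdaa$dabbbdbadcbdca  a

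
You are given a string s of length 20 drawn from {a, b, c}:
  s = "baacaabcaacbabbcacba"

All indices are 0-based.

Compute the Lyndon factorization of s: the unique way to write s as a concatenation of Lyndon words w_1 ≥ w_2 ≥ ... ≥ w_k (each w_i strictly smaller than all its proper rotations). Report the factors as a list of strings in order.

["b", "aac", "aabcaacbabbcacb", "a"]

emit factor 1: 'b' (i=0, period=1)
emit factor 2: 'aac' (i=1, period=3)
emit factor 3: 'aabcaacbabbcacb' (i=4, period=15)
emit factor 4: 'a' (i=19, period=1)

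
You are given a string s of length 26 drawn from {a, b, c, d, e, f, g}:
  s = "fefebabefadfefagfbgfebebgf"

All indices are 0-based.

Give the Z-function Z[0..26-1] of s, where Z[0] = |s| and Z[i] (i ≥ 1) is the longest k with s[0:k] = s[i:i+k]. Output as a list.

[26, 0, 2, 0, 0, 0, 0, 0, 1, 0, 0, 3, 0, 1, 0, 0, 1, 0, 0, 2, 0, 0, 0, 0, 0, 1]

Z[0]=26
i=1: i≥r, start 0; Z[1]=0
i=2: i≥r, start 0; Z[2]=2 extend→box=[2,4)
i=3: min(r-i=1, Z[1]=0)=0; Z[3]=0
i=4: i≥r, start 0; Z[4]=0
i=5: i≥r, start 0; Z[5]=0
i=6: i≥r, start 0; Z[6]=0
i=7: i≥r, start 0; Z[7]=0
i=8: i≥r, start 0; Z[8]=1 extend→box=[8,9)
i=9: i≥r, start 0; Z[9]=0
i=10: i≥r, start 0; Z[10]=0
i=11: i≥r, start 0; Z[11]=3 extend→box=[11,14)
i=12: min(r-i=2, Z[1]=0)=0; Z[12]=0
i=13: min(r-i=1, Z[2]=2)=1; Z[13]=1
i=14: i≥r, start 0; Z[14]=0
i=15: i≥r, start 0; Z[15]=0
i=16: i≥r, start 0; Z[16]=1 extend→box=[16,17)
i=17: i≥r, start 0; Z[17]=0
i=18: i≥r, start 0; Z[18]=0
i=19: i≥r, start 0; Z[19]=2 extend→box=[19,21)
i=20: min(r-i=1, Z[1]=0)=0; Z[20]=0
i=21: i≥r, start 0; Z[21]=0
i=22: i≥r, start 0; Z[22]=0
i=23: i≥r, start 0; Z[23]=0
i=24: i≥r, start 0; Z[24]=0
i=25: i≥r, start 0; Z[25]=1 extend→box=[25,26)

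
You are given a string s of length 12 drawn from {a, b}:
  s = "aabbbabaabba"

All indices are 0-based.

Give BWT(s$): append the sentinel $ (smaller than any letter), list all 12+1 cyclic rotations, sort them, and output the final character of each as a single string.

rank  rotation       last
    0  $aabbbabaabba  a
    1  a$aabbbabaabb  b
    2  aabba$aabbbab  b
    3  aabbbabaabba$  $
    4  abaabba$aabbb  b
    5  abba$aabbbaba  a
    6  abbbabaabba$a  a
    7  ba$aabbbabaab  b
    8  baabba$aabbba  a
    9  babaabba$aabb  b
   10  bba$aabbbabaa  a
   11  bbabaabba$aab  b
   12  bbbabaabba$aa  a

abb$baabababa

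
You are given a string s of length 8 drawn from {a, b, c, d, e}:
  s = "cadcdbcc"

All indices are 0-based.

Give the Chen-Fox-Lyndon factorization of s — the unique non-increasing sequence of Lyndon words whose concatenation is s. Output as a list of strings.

["c", "adcdbcc"]

emit factor 1: 'c' (i=0, period=1)
emit factor 2: 'adcdbcc' (i=1, period=7)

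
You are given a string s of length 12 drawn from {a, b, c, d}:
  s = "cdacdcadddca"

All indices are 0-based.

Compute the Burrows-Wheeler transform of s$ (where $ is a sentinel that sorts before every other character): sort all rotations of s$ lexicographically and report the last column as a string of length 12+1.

rank  rotation       last
    0  $cdacdcadddca  a
    1  a$cdacdcadddc  c
    2  acdcadddca$cd  d
    3  adddca$cdacdc  c
    4  ca$cdacdcaddd  d
    5  cadddca$cdacd  d
    6  cdacdcadddca$  $
    7  cdcadddca$cda  a
    8  dacdcadddca$c  c
    9  dca$cdacdcadd  d
   10  dcadddca$cdac  c
   11  ddca$cdacdcad  d
   12  dddca$cdacdca  a

acdcdd$acdcda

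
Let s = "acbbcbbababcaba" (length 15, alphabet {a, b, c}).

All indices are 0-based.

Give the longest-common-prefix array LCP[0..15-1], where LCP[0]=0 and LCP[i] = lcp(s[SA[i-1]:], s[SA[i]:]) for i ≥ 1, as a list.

sorted suffixes:
  #0 SA[0]=14  'a'
  #1 SA[1]=12  'aba'
  #2 SA[2]=7  'ababcaba'
  #3 SA[3]=9  'abcaba'
  #4 SA[4]=0  'acbbcbbababcaba'
  #5 SA[5]=13  'ba'
  #6 SA[6]=6  'bababcaba'
  #7 SA[7]=8  'babcaba'
  #8 SA[8]=5  'bbababcaba'
  #9 SA[9]=2  'bbcbbababcaba'
  #10 SA[10]=10  'bcaba'
  #11 SA[11]=3  'bcbbababcaba'
  #12 SA[12]=11  'caba'
  #13 SA[13]=4  'cbbababcaba'
  #14 SA[14]=1  'cbbcbbababcaba'

SA = [14, 12, 7, 9, 0, 13, 6, 8, 5, 2, 10, 3, 11, 4, 1]
i: (SA[i-1],SA[i]) lcp shared
  1: (14,12) 1 'a'
  2: (12,7) 3 'aba'
  3: (7,9) 2 'ab'
  4: (9,0) 1 'a'
  5: (0,13) 0 ''
  6: (13,6) 2 'ba'
  7: (6,8) 3 'bab'
  8: (8,5) 1 'b'
  9: (5,2) 2 'bb'
  10: (2,10) 1 'b'
  11: (10,3) 2 'bc'
  12: (3,11) 0 ''
  13: (11,4) 1 'c'
  14: (4,1) 3 'cbb'

[0, 1, 3, 2, 1, 0, 2, 3, 1, 2, 1, 2, 0, 1, 3]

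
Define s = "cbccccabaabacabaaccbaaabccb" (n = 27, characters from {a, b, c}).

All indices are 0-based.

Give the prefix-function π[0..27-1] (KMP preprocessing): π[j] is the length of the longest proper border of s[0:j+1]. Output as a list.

π[0] = 0
j=1 s[j]='b': π[1]=0 (border '')
j=2 s[j]='c': π[2]=1 (border 'c')
j=3 s[j]='c': k: 1→0; π[3]=1 (border 'c')
j=4 s[j]='c': k: 1→0; π[4]=1 (border 'c')
j=5 s[j]='c': k: 1→0; π[5]=1 (border 'c')
j=6 s[j]='a': k: 1→0; π[6]=0 (border '')
j=7 s[j]='b': π[7]=0 (border '')
j=8 s[j]='a': π[8]=0 (border '')
j=9 s[j]='a': π[9]=0 (border '')
j=10 s[j]='b': π[10]=0 (border '')
j=11 s[j]='a': π[11]=0 (border '')
j=12 s[j]='c': π[12]=1 (border 'c')
j=13 s[j]='a': k: 1→0; π[13]=0 (border '')
j=14 s[j]='b': π[14]=0 (border '')
j=15 s[j]='a': π[15]=0 (border '')
j=16 s[j]='a': π[16]=0 (border '')
j=17 s[j]='c': π[17]=1 (border 'c')
j=18 s[j]='c': k: 1→0; π[18]=1 (border 'c')
j=19 s[j]='b': π[19]=2 (border 'cb')
j=20 s[j]='a': k: 2→0; π[20]=0 (border '')
j=21 s[j]='a': π[21]=0 (border '')
j=22 s[j]='a': π[22]=0 (border '')
j=23 s[j]='b': π[23]=0 (border '')
j=24 s[j]='c': π[24]=1 (border 'c')
j=25 s[j]='c': k: 1→0; π[25]=1 (border 'c')
j=26 s[j]='b': π[26]=2 (border 'cb')

[0, 0, 1, 1, 1, 1, 0, 0, 0, 0, 0, 0, 1, 0, 0, 0, 0, 1, 1, 2, 0, 0, 0, 0, 1, 1, 2]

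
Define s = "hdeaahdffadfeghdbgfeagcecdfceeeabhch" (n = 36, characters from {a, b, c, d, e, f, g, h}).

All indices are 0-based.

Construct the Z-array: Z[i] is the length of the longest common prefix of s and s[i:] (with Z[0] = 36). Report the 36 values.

[36, 0, 0, 0, 0, 2, 0, 0, 0, 0, 0, 0, 0, 0, 2, 0, 0, 0, 0, 0, 0, 0, 0, 0, 0, 0, 0, 0, 0, 0, 0, 0, 0, 1, 0, 1]

Z[0]=36
i=1: i≥r, start 0; Z[1]=0
i=2: i≥r, start 0; Z[2]=0
i=3: i≥r, start 0; Z[3]=0
i=4: i≥r, start 0; Z[4]=0
i=5: i≥r, start 0; Z[5]=2 extend→box=[5,7)
i=6: min(r-i=1, Z[1]=0)=0; Z[6]=0
i=7: i≥r, start 0; Z[7]=0
i=8: i≥r, start 0; Z[8]=0
i=9: i≥r, start 0; Z[9]=0
i=10: i≥r, start 0; Z[10]=0
i=11: i≥r, start 0; Z[11]=0
i=12: i≥r, start 0; Z[12]=0
i=13: i≥r, start 0; Z[13]=0
i=14: i≥r, start 0; Z[14]=2 extend→box=[14,16)
i=15: min(r-i=1, Z[1]=0)=0; Z[15]=0
i=16: i≥r, start 0; Z[16]=0
i=17: i≥r, start 0; Z[17]=0
i=18: i≥r, start 0; Z[18]=0
i=19: i≥r, start 0; Z[19]=0
i=20: i≥r, start 0; Z[20]=0
i=21: i≥r, start 0; Z[21]=0
i=22: i≥r, start 0; Z[22]=0
i=23: i≥r, start 0; Z[23]=0
i=24: i≥r, start 0; Z[24]=0
i=25: i≥r, start 0; Z[25]=0
i=26: i≥r, start 0; Z[26]=0
i=27: i≥r, start 0; Z[27]=0
i=28: i≥r, start 0; Z[28]=0
i=29: i≥r, start 0; Z[29]=0
i=30: i≥r, start 0; Z[30]=0
i=31: i≥r, start 0; Z[31]=0
i=32: i≥r, start 0; Z[32]=0
i=33: i≥r, start 0; Z[33]=1 extend→box=[33,34)
i=34: i≥r, start 0; Z[34]=0
i=35: i≥r, start 0; Z[35]=1 extend→box=[35,36)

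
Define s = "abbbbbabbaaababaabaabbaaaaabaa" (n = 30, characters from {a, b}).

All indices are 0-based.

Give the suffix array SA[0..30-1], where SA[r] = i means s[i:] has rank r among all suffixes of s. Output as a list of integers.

sorted suffixes:
  #0 SA[0]=29  'a'
  #1 SA[1]=28  'aa'
  #2 SA[2]=22  'aaaaabaa'
  #3 SA[3]=23  'aaaabaa'
  #4 SA[4]=24  'aaabaa'
  #5 SA[5]=9  'aaababaabaabbaaaaabaa'
  #6 SA[6]=25  'aabaa'
  #7 SA[7]=15  'aabaabbaaaaabaa'
  #8 SA[8]=10  'aababaabaabbaaaaabaa'
  #9 SA[9]=18  'aabbaaaaabaa'
  #10 SA[10]=26  'abaa'
  #11 SA[11]=13  'abaabaabbaaaaabaa'
  #12 SA[12]=16  'abaabbaaaaabaa'
  #13 SA[13]=11  'ababaabaabbaaaaabaa'
  #14 SA[14]=19  'abbaaaaabaa'
  #15 SA[15]=6  'abbaaababaabaabbaaaaabaa'
  #16 SA[16]=0  'abbbbbabbaaababaabaabbaaaaabaa'
  #17 SA[17]=27  'baa'
  #18 SA[18]=21  'baaaaabaa'
  #19 SA[19]=8  'baaababaabaabbaaaaabaa'
  #20 SA[20]=14  'baabaabbaaaaabaa'
  #21 SA[21]=17  'baabbaaaaabaa'
  #22 SA[22]=12  'babaabaabbaaaaabaa'
  #23 SA[23]=5  'babbaaababaabaabbaaaaabaa'
  #24 SA[24]=20  'bbaaaaabaa'
  #25 SA[25]=7  'bbaaababaabaabbaaaaabaa'
  #26 SA[26]=4  'bbabbaaababaabaabbaaaaabaa'
  #27 SA[27]=3  'bbbabbaaababaabaabbaaaaabaa'
  #28 SA[28]=2  'bbbbabbaaababaabaabbaaaaabaa'
  #29 SA[29]=1  'bbbbbabbaaababaabaabbaaaaabaa'

[29, 28, 22, 23, 24, 9, 25, 15, 10, 18, 26, 13, 16, 11, 19, 6, 0, 27, 21, 8, 14, 17, 12, 5, 20, 7, 4, 3, 2, 1]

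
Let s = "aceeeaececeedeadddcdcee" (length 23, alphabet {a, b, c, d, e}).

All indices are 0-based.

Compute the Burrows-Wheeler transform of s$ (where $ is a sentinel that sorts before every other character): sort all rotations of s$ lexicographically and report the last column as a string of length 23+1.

e$eededeadcdaeedeacececc

rank  rotation                  last
    0  $aceeeaececeedeadddcdcee  e
    1  aceeeaececeedeadddcdcee$  $
    2  adddcdcee$aceeeaececeede  e
    3  aececeedeadddcdcee$aceee  e
    4  cdcee$aceeeaececeedeaddd  d
    5  ceceedeadddcdcee$aceeeae  e
    6  cee$aceeeaececeedeadddcd  d
    7  ceedeadddcdcee$aceeeaece  e
    8  ceeeaececeedeadddcdcee$a  a
    9  dcdcee$aceeeaececeedeadd  d
   10  dcee$aceeeaececeedeadddc  c
   11  ddcdcee$aceeeaececeedead  d
   12  dddcdcee$aceeeaececeedea  a
   13  deadddcdcee$aceeeaececee  e
   14  e$aceeeaececeedeadddcdce  e
   15  eadddcdcee$aceeeaececeed  d
   16  eaececeedeadddcdcee$acee  e
   17  ececeedeadddcdcee$aceeea  a
   18  eceedeadddcdcee$aceeeaec  c
   19  edeadddcdcee$aceeeaecece  e
   20  ee$aceeeaececeedeadddcdc  c
   21  eeaececeedeadddcdcee$ace  e
   22  eedeadddcdcee$aceeeaecec  c
   23  eeeaececeedeadddcdcee$ac  c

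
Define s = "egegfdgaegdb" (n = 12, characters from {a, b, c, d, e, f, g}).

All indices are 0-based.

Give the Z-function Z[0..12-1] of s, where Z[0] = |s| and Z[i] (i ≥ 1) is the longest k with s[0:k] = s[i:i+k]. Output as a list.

[12, 0, 2, 0, 0, 0, 0, 0, 2, 0, 0, 0]

Z[0]=12
i=1: fresh scan; Z[1]=0
i=2: fresh scan; Z[2]=2 grow→box=[2,4)
i=3: min(r-i=1, Z[1]=0)=0; Z[3]=0
i=4: fresh scan; Z[4]=0
i=5: fresh scan; Z[5]=0
i=6: fresh scan; Z[6]=0
i=7: fresh scan; Z[7]=0
i=8: fresh scan; Z[8]=2 grow→box=[8,10)
i=9: min(r-i=1, Z[1]=0)=0; Z[9]=0
i=10: fresh scan; Z[10]=0
i=11: fresh scan; Z[11]=0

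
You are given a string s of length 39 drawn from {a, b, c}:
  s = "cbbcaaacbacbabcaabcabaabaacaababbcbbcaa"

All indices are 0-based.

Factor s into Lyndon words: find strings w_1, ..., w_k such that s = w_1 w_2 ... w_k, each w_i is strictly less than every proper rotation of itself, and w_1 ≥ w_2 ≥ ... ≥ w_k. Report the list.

["c", "bbc", "aaacbacbabcaabcabaabaacaababbcbbc", "a", "a"]

emit factor 1: 'c' (i=0, period=1)
emit factor 2: 'bbc' (i=1, period=3)
emit factor 3: 'aaacbacbabcaabcabaabaacaababbcbbc' (i=4, period=33)
emit factor 4: 'a' (i=37, period=1)
emit factor 5: 'a' (i=38, period=1)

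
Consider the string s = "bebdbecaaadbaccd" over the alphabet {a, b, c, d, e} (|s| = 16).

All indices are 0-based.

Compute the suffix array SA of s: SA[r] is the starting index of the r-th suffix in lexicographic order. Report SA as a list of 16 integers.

rank→(start, suffix):
  0 → (7, 'aaadbaccd')
  1 → (8, 'aadbaccd')
  2 → (12, 'accd')
  3 → (9, 'adbaccd')
  4 → (11, 'baccd')
  5 → (2, 'bdbecaaadbaccd')
  6 → (0, 'bebdbecaaadbaccd')
  7 → (4, 'becaaadbaccd')
  8 → (6, 'caaadbaccd')
  9 → (13, 'ccd')
  10 → (14, 'cd')
  11 → (15, 'd')
  12 → (10, 'dbaccd')
  13 → (3, 'dbecaaadbaccd')
  14 → (1, 'ebdbecaaadbaccd')
  15 → (5, 'ecaaadbaccd')

[7, 8, 12, 9, 11, 2, 0, 4, 6, 13, 14, 15, 10, 3, 1, 5]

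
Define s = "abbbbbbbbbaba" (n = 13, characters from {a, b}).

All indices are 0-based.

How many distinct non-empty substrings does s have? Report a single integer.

50

rank→(start, suffix):
  0 → (12, 'a')
  1 → (10, 'aba')
  2 → (0, 'abbbbbbbbbaba')
  3 → (11, 'ba')
  4 → (9, 'baba')
  5 → (8, 'bbaba')
  6 → (7, 'bbbaba')
  7 → (6, 'bbbbaba')
  8 → (5, 'bbbbbaba')
  9 → (4, 'bbbbbbaba')
  10 → (3, 'bbbbbbbaba')
  11 → (2, 'bbbbbbbbaba')
  12 → (1, 'bbbbbbbbbaba')

SA = [12, 10, 0, 11, 9, 8, 7, 6, 5, 4, 3, 2, 1]
[i] adj suffixes → lcp
  [1] 12/10 → 1 ('a')
  [2] 10/0 → 2 ('ab')
  [3] 0/11 → 0 ('')
  [4] 11/9 → 2 ('ba')
  [5] 9/8 → 1 ('b')
  [6] 8/7 → 2 ('bb')
  [7] 7/6 → 3 ('bbb')
  [8] 6/5 → 4 ('bbbb')
  [9] 5/4 → 5 ('bbbbb')
  [10] 4/3 → 6 ('bbbbbb')
  [11] 3/2 → 7 ('bbbbbbb')
  [12] 2/1 → 8 ('bbbbbbbb')

n(n+1)/2 = 13·14/2 = 91
Σ LCP = 0 + 1 + 2 + 0 + 2 + 1 + 2 + 3 + 4 + 5 + 6 + 7 + 8 = 41
distinct = 91 − 41 = 50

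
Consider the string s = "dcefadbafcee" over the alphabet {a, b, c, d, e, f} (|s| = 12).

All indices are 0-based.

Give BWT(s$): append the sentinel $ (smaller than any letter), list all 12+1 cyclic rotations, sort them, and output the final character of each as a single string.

rank  rotation       last
    0  $dcefadbafcee  e
    1  adbafcee$dcef  f
    2  afcee$dcefadb  b
    3  bafcee$dcefad  d
    4  cee$dcefadbaf  f
    5  cefadbafcee$d  d
    6  dbafcee$dcefa  a
    7  dcefadbafcee$  $
    8  e$dcefadbafce  e
    9  ee$dcefadbafc  c
   10  efadbafcee$dc  c
   11  fadbafcee$dce  e
   12  fcee$dcefadba  a

efbdfda$eccea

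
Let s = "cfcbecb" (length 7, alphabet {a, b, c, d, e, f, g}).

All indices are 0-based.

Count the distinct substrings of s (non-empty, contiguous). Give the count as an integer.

rank→(start, suffix):
  0 → (6, 'b')
  1 → (3, 'becb')
  2 → (5, 'cb')
  3 → (2, 'cbecb')
  4 → (0, 'cfcbecb')
  5 → (4, 'ecb')
  6 → (1, 'fcbecb')

SA = [6, 3, 5, 2, 0, 4, 1]
i: (SA[i-1],SA[i]) lcp shared
  1: (6,3) 1 'b'
  2: (3,5) 0 ''
  3: (5,2) 2 'cb'
  4: (2,0) 1 'c'
  5: (0,4) 0 ''
  6: (4,1) 0 ''

n(n+1)/2 = 7·8/2 = 28
Σ LCP = 0 + 1 + 0 + 2 + 1 + 0 + 0 = 4
distinct = 28 − 4 = 24

24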